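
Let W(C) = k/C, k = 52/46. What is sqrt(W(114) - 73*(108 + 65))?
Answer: I*sqrt(21705710466)/1311 ≈ 112.38*I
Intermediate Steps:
k = 26/23 (k = 52*(1/46) = 26/23 ≈ 1.1304)
W(C) = 26/(23*C)
sqrt(W(114) - 73*(108 + 65)) = sqrt((26/23)/114 - 73*(108 + 65)) = sqrt((26/23)*(1/114) - 73*173) = sqrt(13/1311 - 12629) = sqrt(-16556606/1311) = I*sqrt(21705710466)/1311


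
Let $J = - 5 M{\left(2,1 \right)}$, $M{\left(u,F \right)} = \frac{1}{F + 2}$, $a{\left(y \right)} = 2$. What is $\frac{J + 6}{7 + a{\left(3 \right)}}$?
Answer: $\frac{13}{27} \approx 0.48148$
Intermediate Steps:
$M{\left(u,F \right)} = \frac{1}{2 + F}$
$J = - \frac{5}{3}$ ($J = - \frac{5}{2 + 1} = - \frac{5}{3} \approx -1.6667$)
$\frac{J + 6}{7 + a{\left(3 \right)}} = \frac{- \frac{5}{3} + 6}{7 + 2} = \frac{13}{3 \cdot 9} = \frac{13}{3} \cdot \frac{1}{9} = \frac{13}{27}$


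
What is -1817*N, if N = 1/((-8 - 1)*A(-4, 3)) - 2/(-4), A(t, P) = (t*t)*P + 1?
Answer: -797663/882 ≈ -904.38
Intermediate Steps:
A(t, P) = 1 + P*t² (A(t, P) = t²*P + 1 = P*t² + 1 = 1 + P*t²)
N = 439/882 (N = 1/((-8 - 1)*(1 + 3*(-4)²)) - 2/(-4) = 1/((-9)*(1 + 3*16)) - 2*(-¼) = -1/(9*(1 + 48)) + ½ = -⅑/49 + ½ = -⅑*1/49 + ½ = -1/441 + ½ = 439/882 ≈ 0.49773)
-1817*N = -1817*439/882 = -797663/882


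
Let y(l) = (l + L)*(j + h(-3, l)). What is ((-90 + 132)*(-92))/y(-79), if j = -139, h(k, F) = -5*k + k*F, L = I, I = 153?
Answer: -1932/4181 ≈ -0.46209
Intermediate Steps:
L = 153
h(k, F) = -5*k + F*k
y(l) = (-124 - 3*l)*(153 + l) (y(l) = (l + 153)*(-139 - 3*(-5 + l)) = (153 + l)*(-139 + (15 - 3*l)) = (153 + l)*(-124 - 3*l) = (-124 - 3*l)*(153 + l))
((-90 + 132)*(-92))/y(-79) = ((-90 + 132)*(-92))/(-18972 - 598*(-79) - 3*(-79)*(-5 - 79)) = (42*(-92))/(-18972 + 47242 - 3*(-79)*(-84)) = -3864/(-18972 + 47242 - 19908) = -3864/8362 = -3864*1/8362 = -1932/4181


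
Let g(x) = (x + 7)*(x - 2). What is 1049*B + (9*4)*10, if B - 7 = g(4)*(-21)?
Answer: -476935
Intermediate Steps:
g(x) = (-2 + x)*(7 + x) (g(x) = (7 + x)*(-2 + x) = (-2 + x)*(7 + x))
B = -455 (B = 7 + (-14 + 4**2 + 5*4)*(-21) = 7 + (-14 + 16 + 20)*(-21) = 7 + 22*(-21) = 7 - 462 = -455)
1049*B + (9*4)*10 = 1049*(-455) + (9*4)*10 = -477295 + 36*10 = -477295 + 360 = -476935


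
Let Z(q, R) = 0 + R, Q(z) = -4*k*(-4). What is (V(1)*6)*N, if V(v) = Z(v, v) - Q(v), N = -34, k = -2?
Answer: -6732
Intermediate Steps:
Q(z) = -32 (Q(z) = -4*(-2)*(-4) = 8*(-4) = -32)
Z(q, R) = R
V(v) = 32 + v (V(v) = v - 1*(-32) = v + 32 = 32 + v)
(V(1)*6)*N = ((32 + 1)*6)*(-34) = (33*6)*(-34) = 198*(-34) = -6732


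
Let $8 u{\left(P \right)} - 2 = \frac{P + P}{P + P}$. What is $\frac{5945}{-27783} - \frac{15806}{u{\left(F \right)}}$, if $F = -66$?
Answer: $- \frac{1171040873}{27783} \approx -42150.0$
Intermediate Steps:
$u{\left(P \right)} = \frac{3}{8}$ ($u{\left(P \right)} = \frac{1}{4} + \frac{\left(P + P\right) \frac{1}{P + P}}{8} = \frac{1}{4} + \frac{2 P \frac{1}{2 P}}{8} = \frac{1}{4} + \frac{1}{8} \cdot 1 = \frac{1}{4} + \frac{1}{8} = \frac{3}{8}$)
$\frac{5945}{-27783} - \frac{15806}{u{\left(F \right)}} = \frac{5945}{-27783} - \frac{15806}{\frac{3}{8}} = 5945 \left(- \frac{1}{27783}\right) - \frac{126448}{3} = - \frac{5945}{27783} - \frac{126448}{3} = - \frac{1171040873}{27783}$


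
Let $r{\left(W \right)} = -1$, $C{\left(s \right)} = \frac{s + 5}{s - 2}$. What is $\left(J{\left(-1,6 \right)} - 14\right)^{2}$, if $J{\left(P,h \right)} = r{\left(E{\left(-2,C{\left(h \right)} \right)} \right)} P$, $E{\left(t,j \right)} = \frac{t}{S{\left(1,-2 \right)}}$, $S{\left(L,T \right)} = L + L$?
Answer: $169$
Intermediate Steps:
$C{\left(s \right)} = \frac{5 + s}{-2 + s}$
$S{\left(L,T \right)} = 2 L$
$E{\left(t,j \right)} = \frac{t}{2}$ ($E{\left(t,j \right)} = \frac{t}{2 \cdot 1} = \frac{t}{2}$)
$J{\left(P,h \right)} = - P$
$\left(J{\left(-1,6 \right)} - 14\right)^{2} = \left(\left(-1\right) \left(-1\right) - 14\right)^{2} = \left(1 - 14\right)^{2} = \left(-13\right)^{2} = 169$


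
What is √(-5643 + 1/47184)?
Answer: I*√785198708139/11796 ≈ 75.12*I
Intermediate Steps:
√(-5643 + 1/47184) = √(-266259311/47184) = I*√785198708139/11796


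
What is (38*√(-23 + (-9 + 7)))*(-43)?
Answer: -8170*I ≈ -8170.0*I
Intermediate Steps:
(38*√(-23 + (-9 + 7)))*(-43) = (38*√(-23 - 2))*(-43) = (38*√(-25))*(-43) = (38*(5*I))*(-43) = (190*I)*(-43) = -8170*I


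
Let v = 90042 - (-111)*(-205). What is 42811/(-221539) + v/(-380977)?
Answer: -31216701040/84401263603 ≈ -0.36986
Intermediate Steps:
v = 67287 (v = 90042 - 1*22755 = 90042 - 22755 = 67287)
42811/(-221539) + v/(-380977) = 42811/(-221539) + 67287/(-380977) = 42811*(-1/221539) + 67287*(-1/380977) = -42811/221539 - 67287/380977 = -31216701040/84401263603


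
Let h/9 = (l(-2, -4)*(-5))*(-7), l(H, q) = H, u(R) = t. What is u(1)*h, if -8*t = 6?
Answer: 945/2 ≈ 472.50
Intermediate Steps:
t = -¾ (t = -⅛*6 = -¾ ≈ -0.75000)
u(R) = -¾
h = -630 (h = 9*(-2*(-5)*(-7)) = 9*(10*(-7)) = 9*(-70) = -630)
u(1)*h = -¾*(-630) = 945/2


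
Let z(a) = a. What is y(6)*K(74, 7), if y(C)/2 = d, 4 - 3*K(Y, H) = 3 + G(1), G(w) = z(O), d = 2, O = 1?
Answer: 0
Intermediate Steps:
G(w) = 1
K(Y, H) = 0 (K(Y, H) = 4/3 - (3 + 1)/3 = 4/3 - ⅓*4 = 4/3 - 4/3 = 0)
y(C) = 4 (y(C) = 2*2 = 4)
y(6)*K(74, 7) = 4*0 = 0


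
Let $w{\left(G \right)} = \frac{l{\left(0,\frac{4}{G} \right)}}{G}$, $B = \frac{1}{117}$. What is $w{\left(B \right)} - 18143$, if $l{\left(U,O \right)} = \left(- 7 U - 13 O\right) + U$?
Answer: $-729971$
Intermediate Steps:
$B = \frac{1}{117} \approx 0.008547$
$l{\left(U,O \right)} = - 13 O - 6 U$ ($l{\left(U,O \right)} = \left(- 13 O - 7 U\right) + U = - 13 O - 6 U$)
$w{\left(G \right)} = - \frac{52}{G^{2}}$ ($w{\left(G \right)} = \frac{- 13 \frac{4}{G} - 0}{G} = \frac{- \frac{52}{G} + 0}{G} = \frac{\left(-52\right) \frac{1}{G}}{G} = - \frac{52}{G^{2}}$)
$w{\left(B \right)} - 18143 = - 52 \frac{1}{(\frac{1}{117})^{2}} - 18143 = \left(-52\right) 13689 - 18143 = -711828 - 18143 = -729971$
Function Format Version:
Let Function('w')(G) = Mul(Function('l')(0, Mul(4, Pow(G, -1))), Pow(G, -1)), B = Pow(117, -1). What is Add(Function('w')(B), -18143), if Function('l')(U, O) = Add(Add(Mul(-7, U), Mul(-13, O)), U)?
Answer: -729971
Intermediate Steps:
B = Rational(1, 117) ≈ 0.0085470
Function('l')(U, O) = Add(Mul(-13, O), Mul(-6, U)) (Function('l')(U, O) = Add(Add(Mul(-13, O), Mul(-7, U)), U) = Add(Mul(-13, O), Mul(-6, U)))
Function('w')(G) = Mul(-52, Pow(G, -2)) (Function('w')(G) = Mul(Add(Mul(-13, Mul(4, Pow(G, -1))), Mul(-6, 0)), Pow(G, -1)) = Mul(Add(Mul(-52, Pow(G, -1)), 0), Pow(G, -1)) = Mul(Mul(-52, Pow(G, -1)), Pow(G, -1)) = Mul(-52, Pow(G, -2)))
Add(Function('w')(B), -18143) = Add(Mul(-52, Pow(Rational(1, 117), -2)), -18143) = Add(Mul(-52, 13689), -18143) = Add(-711828, -18143) = -729971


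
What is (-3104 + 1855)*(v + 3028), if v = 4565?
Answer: -9483657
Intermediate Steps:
(-3104 + 1855)*(v + 3028) = (-3104 + 1855)*(4565 + 3028) = -1249*7593 = -9483657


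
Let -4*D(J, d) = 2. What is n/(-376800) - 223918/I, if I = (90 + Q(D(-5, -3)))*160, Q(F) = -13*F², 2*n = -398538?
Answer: -680053739/43583200 ≈ -15.604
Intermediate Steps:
n = -199269 (n = (½)*(-398538) = -199269)
D(J, d) = -½ (D(J, d) = -¼*2 = -½)
I = 13880 (I = (90 - 13*(-½)²)*160 = (90 - 13*¼)*160 = (90 - 13/4)*160 = (347/4)*160 = 13880)
n/(-376800) - 223918/I = -199269/(-376800) - 223918/13880 = -199269*(-1/376800) - 223918*1/13880 = 66423/125600 - 111959/6940 = -680053739/43583200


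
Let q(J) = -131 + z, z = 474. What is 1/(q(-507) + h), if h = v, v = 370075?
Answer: 1/370418 ≈ 2.6997e-6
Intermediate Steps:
q(J) = 343 (q(J) = -131 + 474 = 343)
h = 370075
1/(q(-507) + h) = 1/(343 + 370075) = 1/370418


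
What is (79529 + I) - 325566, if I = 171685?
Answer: -74352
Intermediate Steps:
(79529 + I) - 325566 = (79529 + 171685) - 325566 = 251214 - 325566 = -74352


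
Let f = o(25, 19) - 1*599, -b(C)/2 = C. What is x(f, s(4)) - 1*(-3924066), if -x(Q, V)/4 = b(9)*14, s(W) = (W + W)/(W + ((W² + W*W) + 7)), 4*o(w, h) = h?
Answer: 3925074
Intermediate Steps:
b(C) = -2*C
o(w, h) = h/4
s(W) = 2*W/(7 + W + 2*W²) (s(W) = (2*W)/(W + ((W² + W²) + 7)) = (2*W)/(W + (2*W² + 7)) = (2*W)/(W + (7 + 2*W²)) = (2*W)/(7 + W + 2*W²) = 2*W/(7 + W + 2*W²))
f = -2377/4 (f = (¼)*19 - 1*599 = 19/4 - 599 = -2377/4 ≈ -594.25)
x(Q, V) = 1008 (x(Q, V) = -4*(-2*9)*14 = -(-72)*14 = -4*(-252) = 1008)
x(f, s(4)) - 1*(-3924066) = 1008 - 1*(-3924066) = 1008 + 3924066 = 3925074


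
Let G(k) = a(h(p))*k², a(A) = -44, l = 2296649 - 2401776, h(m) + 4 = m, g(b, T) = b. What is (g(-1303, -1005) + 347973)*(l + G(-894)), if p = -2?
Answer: -12227574718370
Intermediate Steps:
h(m) = -4 + m
l = -105127
G(k) = -44*k²
(g(-1303, -1005) + 347973)*(l + G(-894)) = (-1303 + 347973)*(-105127 - 44*(-894)²) = 346670*(-105127 - 44*799236) = 346670*(-105127 - 35166384) = 346670*(-35271511) = -12227574718370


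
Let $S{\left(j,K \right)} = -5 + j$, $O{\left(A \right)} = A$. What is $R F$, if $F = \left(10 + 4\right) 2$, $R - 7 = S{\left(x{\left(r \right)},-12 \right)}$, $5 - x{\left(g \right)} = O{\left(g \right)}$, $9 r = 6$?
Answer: $\frac{532}{3} \approx 177.33$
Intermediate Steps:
$r = \frac{2}{3}$ ($r = \frac{1}{9} \cdot 6 = \frac{2}{3} \approx 0.66667$)
$x{\left(g \right)} = 5 - g$
$R = \frac{19}{3}$ ($R = 7 + \left(-5 + \left(5 - \frac{2}{3}\right)\right) = 7 + \left(-5 + \frac{13}{3}\right) = 7 - \frac{2}{3} = \frac{19}{3} \approx 6.3333$)
$F = 28$ ($F = 14 \cdot 2 = 28$)
$R F = \frac{19}{3} \cdot 28 = \frac{532}{3}$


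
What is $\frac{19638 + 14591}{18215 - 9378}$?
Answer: $\frac{34229}{8837} \approx 3.8734$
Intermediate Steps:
$\frac{19638 + 14591}{18215 - 9378} = \frac{34229}{8837}$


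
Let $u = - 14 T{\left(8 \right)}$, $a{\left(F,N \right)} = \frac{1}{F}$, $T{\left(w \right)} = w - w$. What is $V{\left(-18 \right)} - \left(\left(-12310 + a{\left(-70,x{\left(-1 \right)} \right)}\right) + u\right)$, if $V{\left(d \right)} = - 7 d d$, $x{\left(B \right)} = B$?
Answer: $\frac{702941}{70} \approx 10042.0$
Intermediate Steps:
$T{\left(w \right)} = 0$
$u = 0$ ($u = \left(-14\right) 0 = 0$)
$V{\left(d \right)} = - 7 d^{2}$
$V{\left(-18 \right)} - \left(\left(-12310 + a{\left(-70,x{\left(-1 \right)} \right)}\right) + u\right) = - 7 \left(-18\right)^{2} - \left(\left(-12310 + \frac{1}{-70}\right) + 0\right) = \left(-7\right) 324 - \left(\left(-12310 - \frac{1}{70}\right) + 0\right) = -2268 - \left(- \frac{861701}{70} + 0\right) = -2268 - - \frac{861701}{70} = -2268 + \frac{861701}{70} = \frac{702941}{70}$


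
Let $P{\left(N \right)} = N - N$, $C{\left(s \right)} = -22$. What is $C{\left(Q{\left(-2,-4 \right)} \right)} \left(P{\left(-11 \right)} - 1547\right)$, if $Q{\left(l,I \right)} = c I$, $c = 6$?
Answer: $34034$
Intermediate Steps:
$Q{\left(l,I \right)} = 6 I$
$P{\left(N \right)} = 0$
$C{\left(Q{\left(-2,-4 \right)} \right)} \left(P{\left(-11 \right)} - 1547\right) = - 22 \left(0 - 1547\right) = \left(-22\right) \left(-1547\right) = 34034$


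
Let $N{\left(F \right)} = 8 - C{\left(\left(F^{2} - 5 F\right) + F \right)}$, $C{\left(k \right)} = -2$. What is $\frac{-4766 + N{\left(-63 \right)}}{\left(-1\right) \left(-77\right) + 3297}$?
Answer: $- \frac{2378}{1687} \approx -1.4096$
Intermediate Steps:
$N{\left(F \right)} = 10$ ($N{\left(F \right)} = 8 - -2 = 8 + 2 = 10$)
$\frac{-4766 + N{\left(-63 \right)}}{\left(-1\right) \left(-77\right) + 3297} = \frac{-4766 + 10}{\left(-1\right) \left(-77\right) + 3297} = - \frac{4756}{77 + 3297} = - \frac{4756}{3374} = \left(-4756\right) \frac{1}{3374} = - \frac{2378}{1687}$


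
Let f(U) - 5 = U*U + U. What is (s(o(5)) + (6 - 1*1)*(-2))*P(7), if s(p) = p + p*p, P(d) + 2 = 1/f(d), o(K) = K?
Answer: -2420/61 ≈ -39.672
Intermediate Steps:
f(U) = 5 + U + U² (f(U) = 5 + (U*U + U) = 5 + (U² + U) = 5 + (U + U²) = 5 + U + U²)
P(d) = -2 + 1/(5 + d + d²)
s(p) = p + p²
(s(o(5)) + (6 - 1*1)*(-2))*P(7) = (5*(1 + 5) + (6 - 1*1)*(-2))*(-2 + 1/(5 + 7 + 7²)) = (5*6 + (6 - 1)*(-2))*(-2 + 1/(5 + 7 + 49)) = (30 + 5*(-2))*(-2 + 1/61) = (30 - 10)*(-2 + 1/61) = 20*(-121/61) = -2420/61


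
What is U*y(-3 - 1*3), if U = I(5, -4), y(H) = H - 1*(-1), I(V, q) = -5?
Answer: 25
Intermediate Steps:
y(H) = 1 + H (y(H) = H + 1 = 1 + H)
U = -5
U*y(-3 - 1*3) = -5*(1 + (-3 - 1*3)) = -5*(1 + (-3 - 3)) = -5*(1 - 6) = -5*(-5) = 25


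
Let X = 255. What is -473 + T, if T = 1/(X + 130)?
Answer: -182104/385 ≈ -473.00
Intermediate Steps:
T = 1/385 (T = 1/(255 + 130) = 1/385 ≈ 0.0025974)
-473 + T = -473 + 1/385 = -182104/385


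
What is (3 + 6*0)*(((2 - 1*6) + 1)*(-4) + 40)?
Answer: 156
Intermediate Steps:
(3 + 6*0)*(((2 - 1*6) + 1)*(-4) + 40) = (3 + 0)*(((2 - 6) + 1)*(-4) + 40) = 3*((-4 + 1)*(-4) + 40) = 3*(-3*(-4) + 40) = 3*(12 + 40) = 3*52 = 156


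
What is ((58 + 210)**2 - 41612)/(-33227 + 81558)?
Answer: 30212/48331 ≈ 0.62511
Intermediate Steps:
((58 + 210)**2 - 41612)/(-33227 + 81558) = (268**2 - 41612)/48331 = (71824 - 41612)*(1/48331) = 30212*(1/48331) = 30212/48331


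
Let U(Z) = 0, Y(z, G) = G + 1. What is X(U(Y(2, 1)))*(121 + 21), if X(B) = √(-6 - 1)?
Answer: 142*I*√7 ≈ 375.7*I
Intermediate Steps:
Y(z, G) = 1 + G
X(B) = I*√7 (X(B) = √(-7) = I*√7)
X(U(Y(2, 1)))*(121 + 21) = (I*√7)*(121 + 21) = (I*√7)*142 = 142*I*√7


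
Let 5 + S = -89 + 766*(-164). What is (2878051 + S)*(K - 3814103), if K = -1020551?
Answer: -13306577747782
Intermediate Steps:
S = -125718 (S = -5 + (-89 + 766*(-164)) = -5 + (-89 - 125624) = -5 - 125713 = -125718)
(2878051 + S)*(K - 3814103) = (2878051 - 125718)*(-1020551 - 3814103) = 2752333*(-4834654) = -13306577747782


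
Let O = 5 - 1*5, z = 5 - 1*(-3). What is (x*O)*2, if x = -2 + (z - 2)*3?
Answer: 0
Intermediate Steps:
z = 8 (z = 5 + 3 = 8)
O = 0 (O = 5 - 5 = 0)
x = 16 (x = -2 + (8 - 2)*3 = -2 + 6*3 = -2 + 18 = 16)
(x*O)*2 = (16*0)*2 = 0*2 = 0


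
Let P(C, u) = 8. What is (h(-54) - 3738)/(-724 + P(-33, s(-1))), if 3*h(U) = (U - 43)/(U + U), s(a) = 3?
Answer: 1211015/231984 ≈ 5.2203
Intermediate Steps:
h(U) = (-43 + U)/(6*U) (h(U) = ((U - 43)/(U + U))/3 = ((-43 + U)/((2*U)))/3 = ((-43 + U)*(1/(2*U)))/3 = ((-43 + U)/(2*U))/3 = (-43 + U)/(6*U))
(h(-54) - 3738)/(-724 + P(-33, s(-1))) = ((⅙)*(-43 - 54)/(-54) - 3738)/(-724 + 8) = ((⅙)*(-1/54)*(-97) - 3738)/(-716) = (97/324 - 3738)*(-1/716) = -1211015/324*(-1/716) = 1211015/231984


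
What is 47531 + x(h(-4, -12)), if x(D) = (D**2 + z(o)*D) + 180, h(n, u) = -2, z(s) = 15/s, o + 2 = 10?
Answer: 190845/4 ≈ 47711.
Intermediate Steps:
o = 8 (o = -2 + 10 = 8)
x(D) = 180 + D**2 + 15*D/8 (x(D) = (D**2 + (15/8)*D) + 180 = (D**2 + (15*(1/8))*D) + 180 = (D**2 + 15*D/8) + 180 = 180 + D**2 + 15*D/8)
47531 + x(h(-4, -12)) = 47531 + (180 + (-2)**2 + (15/8)*(-2)) = 47531 + (180 + 4 - 15/4) = 47531 + 721/4 = 190845/4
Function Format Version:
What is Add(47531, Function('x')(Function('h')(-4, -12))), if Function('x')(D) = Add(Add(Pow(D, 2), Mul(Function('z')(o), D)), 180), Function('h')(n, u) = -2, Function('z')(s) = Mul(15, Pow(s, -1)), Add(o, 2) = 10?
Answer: Rational(190845, 4) ≈ 47711.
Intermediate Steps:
o = 8 (o = Add(-2, 10) = 8)
Function('x')(D) = Add(180, Pow(D, 2), Mul(Rational(15, 8), D)) (Function('x')(D) = Add(Add(Pow(D, 2), Mul(Mul(15, Pow(8, -1)), D)), 180) = Add(Add(Pow(D, 2), Mul(Mul(15, Rational(1, 8)), D)), 180) = Add(Add(Pow(D, 2), Mul(Rational(15, 8), D)), 180) = Add(180, Pow(D, 2), Mul(Rational(15, 8), D)))
Add(47531, Function('x')(Function('h')(-4, -12))) = Add(47531, Add(180, Pow(-2, 2), Mul(Rational(15, 8), -2))) = Add(47531, Add(180, 4, Rational(-15, 4))) = Add(47531, Rational(721, 4)) = Rational(190845, 4)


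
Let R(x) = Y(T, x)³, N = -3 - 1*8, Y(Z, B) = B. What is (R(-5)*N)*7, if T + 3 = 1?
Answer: 9625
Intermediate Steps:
T = -2 (T = -3 + 1 = -2)
N = -11 (N = -3 - 8 = -11)
R(x) = x³
(R(-5)*N)*7 = ((-5)³*(-11))*7 = -125*(-11)*7 = 1375*7 = 9625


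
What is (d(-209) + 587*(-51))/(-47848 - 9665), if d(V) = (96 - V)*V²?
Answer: -13292768/57513 ≈ -231.13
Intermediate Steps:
d(V) = V²*(96 - V)
(d(-209) + 587*(-51))/(-47848 - 9665) = ((-209)²*(96 - 1*(-209)) + 587*(-51))/(-47848 - 9665) = (43681*(96 + 209) - 29937)/(-57513) = (43681*305 - 29937)*(-1/57513) = (13322705 - 29937)*(-1/57513) = 13292768*(-1/57513) = -13292768/57513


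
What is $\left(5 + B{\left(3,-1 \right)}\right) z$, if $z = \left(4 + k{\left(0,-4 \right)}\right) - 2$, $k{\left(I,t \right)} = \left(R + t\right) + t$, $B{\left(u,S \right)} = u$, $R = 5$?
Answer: $-8$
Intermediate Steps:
$k{\left(I,t \right)} = 5 + 2 t$ ($k{\left(I,t \right)} = \left(5 + t\right) + t = 5 + 2 t$)
$z = -1$ ($z = \left(4 + \left(5 + 2 \left(-4\right)\right)\right) - 2 = \left(4 + \left(5 - 8\right)\right) - 2 = \left(4 - 3\right) - 2 = 1 - 2 = -1$)
$\left(5 + B{\left(3,-1 \right)}\right) z = \left(5 + 3\right) \left(-1\right) = 8 \left(-1\right) = -8$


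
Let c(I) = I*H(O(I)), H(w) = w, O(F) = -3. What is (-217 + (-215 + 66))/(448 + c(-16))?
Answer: -183/248 ≈ -0.73790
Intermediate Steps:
c(I) = -3*I (c(I) = I*(-3) = -3*I)
(-217 + (-215 + 66))/(448 + c(-16)) = (-217 + (-215 + 66))/(448 - 3*(-16)) = (-217 - 149)/(448 + 48) = -366/496 = -366*1/496 = -183/248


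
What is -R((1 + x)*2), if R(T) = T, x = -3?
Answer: 4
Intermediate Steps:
-R((1 + x)*2) = -(1 - 3)*2 = -(-2)*2 = -1*(-4) = 4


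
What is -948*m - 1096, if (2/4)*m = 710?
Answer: -1347256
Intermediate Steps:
m = 1420 (m = 2*710 = 1420)
-948*m - 1096 = -948*1420 - 1096 = -1346160 - 1096 = -1347256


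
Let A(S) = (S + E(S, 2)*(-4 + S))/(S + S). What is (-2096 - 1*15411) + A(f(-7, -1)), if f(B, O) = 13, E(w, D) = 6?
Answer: -455115/26 ≈ -17504.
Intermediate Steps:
A(S) = (-24 + 7*S)/(2*S) (A(S) = (S + 6*(-4 + S))/(S + S) = (S + (-24 + 6*S))/((2*S)) = (-24 + 7*S)*(1/(2*S)) = (-24 + 7*S)/(2*S))
(-2096 - 1*15411) + A(f(-7, -1)) = (-2096 - 1*15411) + (7/2 - 12/13) = (-2096 - 15411) + (7/2 - 12*1/13) = -17507 + (7/2 - 12/13) = -17507 + 67/26 = -455115/26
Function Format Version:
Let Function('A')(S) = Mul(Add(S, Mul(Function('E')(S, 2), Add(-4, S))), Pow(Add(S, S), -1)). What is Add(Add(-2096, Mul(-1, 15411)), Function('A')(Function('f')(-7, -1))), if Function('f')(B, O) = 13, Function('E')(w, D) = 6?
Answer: Rational(-455115, 26) ≈ -17504.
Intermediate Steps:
Function('A')(S) = Mul(Rational(1, 2), Pow(S, -1), Add(-24, Mul(7, S))) (Function('A')(S) = Mul(Add(S, Mul(6, Add(-4, S))), Pow(Add(S, S), -1)) = Mul(Add(S, Add(-24, Mul(6, S))), Pow(Mul(2, S), -1)) = Mul(Add(-24, Mul(7, S)), Mul(Rational(1, 2), Pow(S, -1))) = Mul(Rational(1, 2), Pow(S, -1), Add(-24, Mul(7, S))))
Add(Add(-2096, Mul(-1, 15411)), Function('A')(Function('f')(-7, -1))) = Add(Add(-2096, Mul(-1, 15411)), Add(Rational(7, 2), Mul(-12, Pow(13, -1)))) = Add(Add(-2096, -15411), Add(Rational(7, 2), Mul(-12, Rational(1, 13)))) = Add(-17507, Add(Rational(7, 2), Rational(-12, 13))) = Add(-17507, Rational(67, 26)) = Rational(-455115, 26)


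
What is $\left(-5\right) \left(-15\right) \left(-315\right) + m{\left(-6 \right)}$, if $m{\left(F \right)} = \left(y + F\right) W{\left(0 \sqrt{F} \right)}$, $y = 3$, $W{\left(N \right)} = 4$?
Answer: $-23637$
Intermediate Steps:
$m{\left(F \right)} = 12 + 4 F$ ($m{\left(F \right)} = \left(3 + F\right) 4 = 12 + 4 F$)
$\left(-5\right) \left(-15\right) \left(-315\right) + m{\left(-6 \right)} = \left(-5\right) \left(-15\right) \left(-315\right) + \left(12 + 4 \left(-6\right)\right) = 75 \left(-315\right) + \left(12 - 24\right) = -23625 - 12 = -23637$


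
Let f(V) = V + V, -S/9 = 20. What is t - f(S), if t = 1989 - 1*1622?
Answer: 727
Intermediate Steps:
S = -180 (S = -9*20 = -180)
f(V) = 2*V
t = 367 (t = 1989 - 1622 = 367)
t - f(S) = 367 - 2*(-180) = 367 - 1*(-360) = 367 + 360 = 727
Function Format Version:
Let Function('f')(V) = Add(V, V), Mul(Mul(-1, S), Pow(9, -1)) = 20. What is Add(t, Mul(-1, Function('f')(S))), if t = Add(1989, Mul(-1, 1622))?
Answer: 727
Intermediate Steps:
S = -180 (S = Mul(-9, 20) = -180)
Function('f')(V) = Mul(2, V)
t = 367 (t = Add(1989, -1622) = 367)
Add(t, Mul(-1, Function('f')(S))) = Add(367, Mul(-1, Mul(2, -180))) = Add(367, Mul(-1, -360)) = Add(367, 360) = 727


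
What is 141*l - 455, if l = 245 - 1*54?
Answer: 26476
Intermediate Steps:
l = 191 (l = 245 - 54 = 191)
141*l - 455 = 141*191 - 455 = 26931 - 455 = 26476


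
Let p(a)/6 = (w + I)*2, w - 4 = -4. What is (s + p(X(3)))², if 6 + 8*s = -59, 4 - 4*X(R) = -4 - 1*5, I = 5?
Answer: 172225/64 ≈ 2691.0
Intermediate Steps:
X(R) = 13/4 (X(R) = 1 - (-4 - 1*5)/4 = 1 - (-4 - 5)/4 = 1 - ¼*(-9) = 1 + 9/4 = 13/4)
w = 0 (w = 4 - 4 = 0)
s = -65/8 (s = -¾ + (⅛)*(-59) = -¾ - 59/8 = -65/8 ≈ -8.1250)
p(a) = 60 (p(a) = 6*((0 + 5)*2) = 6*(5*2) = 6*10 = 60)
(s + p(X(3)))² = (-65/8 + 60)² = (415/8)² = 172225/64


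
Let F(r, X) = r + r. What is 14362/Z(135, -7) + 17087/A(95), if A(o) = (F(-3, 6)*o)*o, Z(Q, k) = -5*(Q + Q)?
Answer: -1067693/97470 ≈ -10.954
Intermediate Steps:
F(r, X) = 2*r
Z(Q, k) = -10*Q
A(o) = -6*o**2 (A(o) = ((2*(-3))*o)*o = (-6*o)*o = -6*o**2)
14362/Z(135, -7) + 17087/A(95) = 14362/((-10*135)) + 17087/((-6*95**2)) = 14362/(-1350) + 17087/((-6*9025)) = 14362*(-1/1350) + 17087/(-54150) = -7181/675 + 17087*(-1/54150) = -7181/675 - 17087/54150 = -1067693/97470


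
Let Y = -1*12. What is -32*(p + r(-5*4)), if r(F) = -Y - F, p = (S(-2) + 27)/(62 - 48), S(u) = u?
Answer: -7568/7 ≈ -1081.1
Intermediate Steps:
Y = -12
p = 25/14 (p = (-2 + 27)/(62 - 48) = 25/14 ≈ 1.7857)
r(F) = 12 - F (r(F) = -1*(-12) - F = 12 - F)
-32*(p + r(-5*4)) = -32*(25/14 + (12 - (-5)*4)) = -32*(25/14 + (12 - 1*(-20))) = -32*(25/14 + (12 + 20)) = -32*(25/14 + 32) = -32*473/14 = -7568/7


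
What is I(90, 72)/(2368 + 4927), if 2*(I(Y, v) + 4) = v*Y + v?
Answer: 3272/7295 ≈ 0.44853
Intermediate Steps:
I(Y, v) = -4 + v/2 + Y*v/2 (I(Y, v) = -4 + (v*Y + v)/2 = -4 + (Y*v + v)/2 = -4 + (v + Y*v)/2 = -4 + (v/2 + Y*v/2) = -4 + v/2 + Y*v/2)
I(90, 72)/(2368 + 4927) = (-4 + (½)*72 + (½)*90*72)/(2368 + 4927) = (-4 + 36 + 3240)/7295 = 3272*(1/7295) = 3272/7295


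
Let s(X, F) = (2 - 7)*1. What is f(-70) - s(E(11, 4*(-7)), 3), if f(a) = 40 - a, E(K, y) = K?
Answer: 115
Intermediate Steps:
s(X, F) = -5 (s(X, F) = -5*1 = -5)
f(-70) - s(E(11, 4*(-7)), 3) = (40 - 1*(-70)) - 1*(-5) = (40 + 70) + 5 = 110 + 5 = 115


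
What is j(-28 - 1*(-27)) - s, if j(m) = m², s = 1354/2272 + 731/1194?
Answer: -141185/678192 ≈ -0.20818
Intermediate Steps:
s = 819377/678192 (s = 1354*(1/2272) + 731*(1/1194) = 677/1136 + 731/1194 = 819377/678192 ≈ 1.2082)
j(-28 - 1*(-27)) - s = (-28 - 1*(-27))² - 1*819377/678192 = (-28 + 27)² - 819377/678192 = (-1)² - 819377/678192 = 1 - 819377/678192 = -141185/678192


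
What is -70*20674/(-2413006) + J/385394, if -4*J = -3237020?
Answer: 1255235829725/464979017182 ≈ 2.6996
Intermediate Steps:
J = 809255 (J = -1/4*(-3237020) = 809255)
-70*20674/(-2413006) + J/385394 = -70*20674/(-2413006) + 809255/385394 = -1447180*(-1/2413006) + 809255*(1/385394) = 723590/1206503 + 809255/385394 = 1255235829725/464979017182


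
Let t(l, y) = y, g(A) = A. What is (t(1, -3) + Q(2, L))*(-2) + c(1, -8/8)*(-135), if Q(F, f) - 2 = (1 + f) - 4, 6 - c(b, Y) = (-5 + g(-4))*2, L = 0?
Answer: -3232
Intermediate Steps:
c(b, Y) = 24 (c(b, Y) = 6 - (-5 - 4)*2 = 6 - (-9)*2 = 6 - 1*(-18) = 6 + 18 = 24)
Q(F, f) = -1 + f (Q(F, f) = 2 + ((1 + f) - 4) = 2 + (-3 + f) = -1 + f)
(t(1, -3) + Q(2, L))*(-2) + c(1, -8/8)*(-135) = (-3 + (-1 + 0))*(-2) + 24*(-135) = (-3 - 1)*(-2) - 3240 = -4*(-2) - 3240 = 8 - 3240 = -3232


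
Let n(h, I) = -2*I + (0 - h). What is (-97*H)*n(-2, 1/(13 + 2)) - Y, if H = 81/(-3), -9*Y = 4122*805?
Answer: 1867894/5 ≈ 3.7358e+5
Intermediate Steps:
n(h, I) = -h - 2*I (n(h, I) = -2*I - h = -h - 2*I)
Y = -368690 (Y = -458*805 = -⅑*3318210 = -368690)
H = -27 (H = 81*(-⅓) = -27)
(-97*H)*n(-2, 1/(13 + 2)) - Y = (-97*(-27))*(-1*(-2) - 2/(13 + 2)) - 1*(-368690) = 2619*(2 - 2/15) + 368690 = 2619*(28/15) + 368690 = 24444/5 + 368690 = 1867894/5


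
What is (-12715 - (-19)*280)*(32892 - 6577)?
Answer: -194599425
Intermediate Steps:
(-12715 - (-19)*280)*(32892 - 6577) = (-12715 - 19*(-280))*26315 = (-12715 + 5320)*26315 = -7395*26315 = -194599425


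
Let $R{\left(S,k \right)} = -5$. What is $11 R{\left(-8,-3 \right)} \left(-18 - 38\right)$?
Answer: $3080$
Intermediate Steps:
$11 R{\left(-8,-3 \right)} \left(-18 - 38\right) = 11 \left(-5\right) \left(-18 - 38\right) = \left(-55\right) \left(-56\right) = 3080$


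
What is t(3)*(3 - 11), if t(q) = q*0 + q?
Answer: -24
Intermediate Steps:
t(q) = q (t(q) = 0 + q = q)
t(3)*(3 - 11) = 3*(3 - 11) = 3*(-8) = -24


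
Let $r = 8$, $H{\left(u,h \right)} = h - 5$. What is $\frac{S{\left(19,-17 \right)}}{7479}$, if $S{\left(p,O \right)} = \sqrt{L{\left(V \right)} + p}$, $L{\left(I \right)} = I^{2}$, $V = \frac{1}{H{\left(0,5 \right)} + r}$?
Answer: $\frac{\sqrt{1217}}{59832} \approx 0.00058306$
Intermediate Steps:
$H{\left(u,h \right)} = -5 + h$
$V = \frac{1}{8}$ ($V = \frac{1}{\left(-5 + 5\right) + 8} = \frac{1}{0 + 8} = \frac{1}{8} \approx 0.125$)
$S{\left(p,O \right)} = \sqrt{\frac{1}{64} + p}$ ($S{\left(p,O \right)} = \sqrt{\left(\frac{1}{8}\right)^{2} + p} = \sqrt{\frac{1}{64} + p}$)
$\frac{S{\left(19,-17 \right)}}{7479} = \frac{\frac{1}{8} \sqrt{1 + 64 \cdot 19}}{7479} = \frac{\sqrt{1 + 1216}}{8} \cdot \frac{1}{7479} = \frac{\sqrt{1217}}{8} \cdot \frac{1}{7479} = \frac{\sqrt{1217}}{59832}$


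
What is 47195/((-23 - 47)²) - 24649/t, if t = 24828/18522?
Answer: -37265287579/2027620 ≈ -18379.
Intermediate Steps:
t = 4138/3087 (t = 24828*(1/18522) = 4138/3087 ≈ 1.3405)
47195/((-23 - 47)²) - 24649/t = 47195/((-23 - 47)²) - 24649/4138/3087 = 47195/((-70)²) - 24649*3087/4138 = 47195/4900 - 76091463/4138 = 47195*(1/4900) - 76091463/4138 = 9439/980 - 76091463/4138 = -37265287579/2027620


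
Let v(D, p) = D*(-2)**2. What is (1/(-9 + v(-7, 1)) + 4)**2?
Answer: 21609/1369 ≈ 15.785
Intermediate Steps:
v(D, p) = 4*D (v(D, p) = D*4 = 4*D)
(1/(-9 + v(-7, 1)) + 4)**2 = (1/(-9 + 4*(-7)) + 4)**2 = (1/(-9 - 28) + 4)**2 = (1/(-37) + 4)**2 = (-1/37 + 4)**2 = (147/37)**2 = 21609/1369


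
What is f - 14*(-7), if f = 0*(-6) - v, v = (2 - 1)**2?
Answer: 97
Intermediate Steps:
v = 1 (v = 1**2 = 1)
f = -1 (f = 0*(-6) - 1*1 = 0 - 1 = -1)
f - 14*(-7) = -1 - 14*(-7) = -1 + 98 = 97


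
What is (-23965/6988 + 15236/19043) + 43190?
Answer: 5747050687633/133072484 ≈ 43187.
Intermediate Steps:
(-23965/6988 + 15236/19043) + 43190 = -349896327/133072484 + 43190 = 5747050687633/133072484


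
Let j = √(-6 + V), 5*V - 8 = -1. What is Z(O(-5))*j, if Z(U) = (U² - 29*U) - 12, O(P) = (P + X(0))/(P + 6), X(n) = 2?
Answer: 84*I*√115/5 ≈ 180.16*I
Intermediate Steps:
V = 7/5 (V = 8/5 + (⅕)*(-1) = 8/5 - ⅕ = 7/5 ≈ 1.4000)
O(P) = (2 + P)/(6 + P) (O(P) = (P + 2)/(P + 6) = (2 + P)/(6 + P))
Z(U) = -12 + U² - 29*U
j = I*√115/5 (j = √(-6 + 7/5) = √(-23/5) = I*√115/5 ≈ 2.1448*I)
Z(O(-5))*j = (-12 + ((2 - 5)/(6 - 5))² - 29*(2 - 5)/(6 - 5))*(I*√115/5) = (-12 + (-3/1)² - 29*(-3)/1)*(I*√115/5) = (-12 + (1*(-3))² - 29*(-3))*(I*√115/5) = (-12 + (-3)² - 29*(-3))*(I*√115/5) = (-12 + 9 + 87)*(I*√115/5) = 84*(I*√115/5) = 84*I*√115/5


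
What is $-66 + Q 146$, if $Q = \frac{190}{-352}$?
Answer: $- \frac{12743}{88} \approx -144.81$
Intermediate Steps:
$Q = - \frac{95}{176}$ ($Q = 190 \left(- \frac{1}{352}\right) = - \frac{95}{176} \approx -0.53977$)
$-66 + Q 146 = -66 - \frac{6935}{88} = - \frac{12743}{88}$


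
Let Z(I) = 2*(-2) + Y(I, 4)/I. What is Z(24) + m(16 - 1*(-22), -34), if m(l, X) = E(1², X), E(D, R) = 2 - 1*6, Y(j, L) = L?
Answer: -47/6 ≈ -7.8333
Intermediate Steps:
E(D, R) = -4 (E(D, R) = 2 - 6 = -4)
m(l, X) = -4
Z(I) = -4 + 4/I (Z(I) = 2*(-2) + 4/I = -4 + 4/I)
Z(24) + m(16 - 1*(-22), -34) = (-4 + 4/24) - 4 = (-4 + 4*(1/24)) - 4 = (-4 + ⅙) - 4 = -23/6 - 4 = -47/6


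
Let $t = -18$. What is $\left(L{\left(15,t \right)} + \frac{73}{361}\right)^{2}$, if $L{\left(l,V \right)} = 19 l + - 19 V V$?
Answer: $\frac{4491678332164}{130321} \approx 3.4466 \cdot 10^{7}$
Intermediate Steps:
$L{\left(l,V \right)} = - 19 V^{2} + 19 l$ ($L{\left(l,V \right)} = 19 l - 19 V^{2} = - 19 V^{2} + 19 l$)
$\left(L{\left(15,t \right)} + \frac{73}{361}\right)^{2} = \left(\left(- 19 \left(-18\right)^{2} + 19 \cdot 15\right) + \frac{73}{361}\right)^{2} = \left(\left(\left(-19\right) 324 + 285\right) + 73 \cdot \frac{1}{361}\right)^{2} = \left(\left(-6156 + 285\right) + \frac{73}{361}\right)^{2} = \left(-5871 + \frac{73}{361}\right)^{2} = \left(- \frac{2119358}{361}\right)^{2} = \frac{4491678332164}{130321}$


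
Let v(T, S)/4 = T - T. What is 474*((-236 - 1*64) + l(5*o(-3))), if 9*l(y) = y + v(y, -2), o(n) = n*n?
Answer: -139830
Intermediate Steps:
v(T, S) = 0 (v(T, S) = 4*(T - T) = 4*0 = 0)
o(n) = n**2
l(y) = y/9 (l(y) = (y + 0)/9 = y/9)
474*((-236 - 1*64) + l(5*o(-3))) = 474*((-236 - 1*64) + (5*(-3)**2)/9) = 474*((-236 - 64) + (5*9)/9) = 474*(-300 + (1/9)*45) = 474*(-300 + 5) = 474*(-295) = -139830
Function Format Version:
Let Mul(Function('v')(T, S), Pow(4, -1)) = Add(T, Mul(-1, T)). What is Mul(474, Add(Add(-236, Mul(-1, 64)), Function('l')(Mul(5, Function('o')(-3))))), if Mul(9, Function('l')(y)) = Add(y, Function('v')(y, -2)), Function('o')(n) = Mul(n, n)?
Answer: -139830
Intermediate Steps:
Function('v')(T, S) = 0 (Function('v')(T, S) = Mul(4, Add(T, Mul(-1, T))) = Mul(4, 0) = 0)
Function('o')(n) = Pow(n, 2)
Function('l')(y) = Mul(Rational(1, 9), y) (Function('l')(y) = Mul(Rational(1, 9), Add(y, 0)) = Mul(Rational(1, 9), y))
Mul(474, Add(Add(-236, Mul(-1, 64)), Function('l')(Mul(5, Function('o')(-3))))) = Mul(474, Add(Add(-236, Mul(-1, 64)), Mul(Rational(1, 9), Mul(5, Pow(-3, 2))))) = Mul(474, Add(Add(-236, -64), Mul(Rational(1, 9), Mul(5, 9)))) = Mul(474, Add(-300, Mul(Rational(1, 9), 45))) = Mul(474, Add(-300, 5)) = Mul(474, -295) = -139830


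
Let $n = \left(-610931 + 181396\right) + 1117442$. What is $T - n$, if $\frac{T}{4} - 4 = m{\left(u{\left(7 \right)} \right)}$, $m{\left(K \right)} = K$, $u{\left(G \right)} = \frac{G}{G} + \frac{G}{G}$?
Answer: $-687883$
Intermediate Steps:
$u{\left(G \right)} = 2$ ($u{\left(G \right)} = 1 + 1 = 2$)
$n = 687907$ ($n = -429535 + 1117442 = 687907$)
$T = 24$ ($T = 16 + 4 \cdot 2 = 16 + 8 = 24$)
$T - n = 24 - 687907 = -687883$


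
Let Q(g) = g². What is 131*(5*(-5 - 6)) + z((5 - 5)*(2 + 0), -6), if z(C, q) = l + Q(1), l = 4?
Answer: -7200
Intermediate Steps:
z(C, q) = 5 (z(C, q) = 4 + 1² = 4 + 1 = 5)
131*(5*(-5 - 6)) + z((5 - 5)*(2 + 0), -6) = 131*(5*(-5 - 6)) + 5 = 131*(5*(-11)) + 5 = 131*(-55) + 5 = -7205 + 5 = -7200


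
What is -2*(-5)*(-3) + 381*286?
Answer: 108936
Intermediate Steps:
-2*(-5)*(-3) + 381*286 = 10*(-3) + 108966 = -30 + 108966 = 108936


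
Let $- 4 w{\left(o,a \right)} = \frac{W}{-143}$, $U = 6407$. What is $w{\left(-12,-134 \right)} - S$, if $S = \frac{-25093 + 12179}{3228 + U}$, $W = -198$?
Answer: $\frac{249049}{250510} \approx 0.99417$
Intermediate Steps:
$S = - \frac{12914}{9635}$ ($S = \frac{-25093 + 12179}{3228 + 6407} = - \frac{12914}{9635} \approx -1.3403$)
$w{\left(o,a \right)} = - \frac{9}{26}$ ($w{\left(o,a \right)} = - \frac{\left(-198\right) \frac{1}{-143}}{4} = - \frac{\left(-198\right) \left(- \frac{1}{143}\right)}{4} = \left(- \frac{1}{4}\right) \frac{18}{13} = - \frac{9}{26}$)
$w{\left(-12,-134 \right)} - S = - \frac{9}{26} - - \frac{12914}{9635} = - \frac{9}{26} + \frac{12914}{9635} = \frac{249049}{250510}$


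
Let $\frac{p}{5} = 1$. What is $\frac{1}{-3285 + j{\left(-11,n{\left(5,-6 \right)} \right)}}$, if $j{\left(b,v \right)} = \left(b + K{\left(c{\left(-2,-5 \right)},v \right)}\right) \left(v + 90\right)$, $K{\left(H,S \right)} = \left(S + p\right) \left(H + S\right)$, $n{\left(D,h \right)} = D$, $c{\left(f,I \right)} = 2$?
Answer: $\frac{1}{2320} \approx 0.00043103$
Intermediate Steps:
$p = 5$ ($p = 5 \cdot 1 = 5$)
$K{\left(H,S \right)} = \left(5 + S\right) \left(H + S\right)$ ($K{\left(H,S \right)} = \left(S + 5\right) \left(H + S\right) = \left(5 + S\right) \left(H + S\right)$)
$j{\left(b,v \right)} = \left(90 + v\right) \left(10 + b + v^{2} + 7 v\right)$ ($j{\left(b,v \right)} = \left(b + \left(v^{2} + 5 \cdot 2 + 5 v + 2 v\right)\right) \left(v + 90\right) = \left(b + \left(v^{2} + 10 + 5 v + 2 v\right)\right) \left(90 + v\right) = \left(b + \left(10 + v^{2} + 7 v\right)\right) \left(90 + v\right) = \left(10 + b + v^{2} + 7 v\right) \left(90 + v\right) = \left(90 + v\right) \left(10 + b + v^{2} + 7 v\right)$)
$\frac{1}{-3285 + j{\left(-11,n{\left(5,-6 \right)} \right)}} = \frac{1}{-3285 + \left(900 + 5^{3} + 90 \left(-11\right) + 97 \cdot 5^{2} + 640 \cdot 5 - 55\right)} = \frac{1}{-3285 + \left(900 + 125 - 990 + 97 \cdot 25 + 3200 - 55\right)} = \frac{1}{-3285 + \left(900 + 125 - 990 + 2425 + 3200 - 55\right)} = \frac{1}{-3285 + 5605} = \frac{1}{2320}$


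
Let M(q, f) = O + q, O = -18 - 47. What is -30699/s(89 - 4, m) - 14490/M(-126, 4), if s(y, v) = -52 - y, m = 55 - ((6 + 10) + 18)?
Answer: 7848639/26167 ≈ 299.94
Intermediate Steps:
O = -65
m = 21 (m = 55 - (16 + 18) = 55 - 1*34 = 55 - 34 = 21)
M(q, f) = -65 + q
-30699/s(89 - 4, m) - 14490/M(-126, 4) = -30699/(-52 - (89 - 4)) - 14490/(-65 - 126) = -30699/(-52 - 1*85) - 14490/(-191) = -30699/(-52 - 85) - 14490*(-1/191) = -30699/(-137) + 14490/191 = -30699*(-1/137) + 14490/191 = 30699/137 + 14490/191 = 7848639/26167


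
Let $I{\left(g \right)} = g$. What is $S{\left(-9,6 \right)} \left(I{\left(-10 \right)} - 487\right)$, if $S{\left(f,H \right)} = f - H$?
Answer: $7455$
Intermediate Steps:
$S{\left(-9,6 \right)} \left(I{\left(-10 \right)} - 487\right) = \left(-9 - 6\right) \left(-10 - 487\right) = \left(-9 - 6\right) \left(-497\right) = \left(-15\right) \left(-497\right) = 7455$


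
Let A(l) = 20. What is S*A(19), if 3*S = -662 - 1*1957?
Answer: -17460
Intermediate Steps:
S = -873 (S = (-662 - 1*1957)/3 = (-662 - 1957)/3 = (⅓)*(-2619) = -873)
S*A(19) = -873*20 = -17460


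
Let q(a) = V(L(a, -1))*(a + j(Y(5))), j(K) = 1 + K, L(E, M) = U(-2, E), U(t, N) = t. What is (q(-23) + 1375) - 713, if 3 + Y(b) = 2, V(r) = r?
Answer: 708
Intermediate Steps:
L(E, M) = -2
Y(b) = -1 (Y(b) = -3 + 2 = -1)
q(a) = -2*a (q(a) = -2*(a + (1 - 1)) = -2*(a + 0) = -2*a)
(q(-23) + 1375) - 713 = (-2*(-23) + 1375) - 713 = (46 + 1375) - 713 = 1421 - 713 = 708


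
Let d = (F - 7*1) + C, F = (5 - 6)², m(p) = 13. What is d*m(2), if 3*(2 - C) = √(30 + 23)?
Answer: -52 - 13*√53/3 ≈ -83.547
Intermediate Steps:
C = 2 - √53/3 (C = 2 - √(30 + 23)/3 = 2 - √53/3 ≈ -0.42670)
F = 1 (F = (-1)² = 1)
d = -4 - √53/3 (d = (1 - 7*1) + (2 - √53/3) = (1 - 7) + (2 - √53/3) = -6 + (2 - √53/3) = -4 - √53/3 ≈ -6.4267)
d*m(2) = (-4 - √53/3)*13 = -52 - 13*√53/3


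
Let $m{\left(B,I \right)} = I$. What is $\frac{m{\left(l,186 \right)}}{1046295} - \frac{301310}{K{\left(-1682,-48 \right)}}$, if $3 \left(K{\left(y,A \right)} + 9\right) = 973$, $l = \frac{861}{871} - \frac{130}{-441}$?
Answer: $- \frac{157629543899}{164965845} \approx -955.53$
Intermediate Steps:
$l = \frac{492931}{384111}$ ($l = 861 \cdot \frac{1}{871} - - \frac{130}{441} = \frac{861}{871} + \frac{130}{441} = \frac{492931}{384111} \approx 1.2833$)
$K{\left(y,A \right)} = \frac{946}{3}$ ($K{\left(y,A \right)} = -9 + \frac{1}{3} \cdot 973 = -9 + \frac{973}{3} = \frac{946}{3}$)
$\frac{m{\left(l,186 \right)}}{1046295} - \frac{301310}{K{\left(-1682,-48 \right)}} = \frac{186}{1046295} - \frac{301310}{\frac{946}{3}} = 186 \cdot \frac{1}{1046295} - \frac{451965}{473} = \frac{62}{348765} - \frac{451965}{473} = - \frac{157629543899}{164965845}$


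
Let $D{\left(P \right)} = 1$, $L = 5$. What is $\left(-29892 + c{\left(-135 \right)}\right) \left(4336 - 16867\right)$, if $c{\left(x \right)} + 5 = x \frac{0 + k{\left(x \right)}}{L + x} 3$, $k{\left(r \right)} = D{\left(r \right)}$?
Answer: $\frac{9739606971}{26} \approx 3.746 \cdot 10^{8}$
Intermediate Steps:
$k{\left(r \right)} = 1$
$c{\left(x \right)} = -5 + \frac{3 x}{5 + x}$ ($c{\left(x \right)} = -5 + x \frac{0 + 1}{5 + x} 3 = -5 + x 1 \frac{1}{5 + x} 3 = -5 + \frac{x}{5 + x} 3 = -5 + \frac{3 x}{5 + x}$)
$\left(-29892 + c{\left(-135 \right)}\right) \left(4336 - 16867\right) = \left(-29892 + \frac{-25 - -270}{5 - 135}\right) \left(4336 - 16867\right) = \left(-29892 + \frac{-25 + 270}{-130}\right) \left(-12531\right) = \left(-29892 - \frac{49}{26}\right) \left(-12531\right) = \left(- \frac{777241}{26}\right) \left(-12531\right) = \frac{9739606971}{26}$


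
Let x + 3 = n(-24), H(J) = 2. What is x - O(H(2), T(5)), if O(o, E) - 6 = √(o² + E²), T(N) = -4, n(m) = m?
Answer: -33 - 2*√5 ≈ -37.472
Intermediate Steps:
x = -27 (x = -3 - 24 = -27)
O(o, E) = 6 + √(E² + o²) (O(o, E) = 6 + √(o² + E²) = 6 + √(E² + o²))
x - O(H(2), T(5)) = -27 - (6 + √((-4)² + 2²)) = -27 - (6 + √(16 + 4)) = -27 - (6 + √20) = -27 - (6 + 2*√5) = -27 + (-6 - 2*√5) = -33 - 2*√5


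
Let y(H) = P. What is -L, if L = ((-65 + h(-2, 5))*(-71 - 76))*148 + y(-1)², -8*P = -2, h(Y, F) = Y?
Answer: -23322433/16 ≈ -1.4577e+6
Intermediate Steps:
P = ¼ (P = -⅛*(-2) = ¼ ≈ 0.25000)
y(H) = ¼
L = 23322433/16 (L = ((-65 - 2)*(-71 - 76))*148 + (¼)² = -67*(-147)*148 + 1/16 = 9849*148 + 1/16 = 1457652 + 1/16 = 23322433/16 ≈ 1.4577e+6)
-L = -1*23322433/16 = -23322433/16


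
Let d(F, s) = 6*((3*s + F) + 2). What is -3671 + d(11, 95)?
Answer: -1883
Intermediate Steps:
d(F, s) = 12 + 6*F + 18*s (d(F, s) = 6*((F + 3*s) + 2) = 6*(2 + F + 3*s) = 12 + 6*F + 18*s)
-3671 + d(11, 95) = -3671 + (12 + 6*11 + 18*95) = -3671 + (12 + 66 + 1710) = -3671 + 1788 = -1883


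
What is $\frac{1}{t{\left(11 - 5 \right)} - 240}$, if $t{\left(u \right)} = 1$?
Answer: $- \frac{1}{239} \approx -0.0041841$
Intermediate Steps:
$\frac{1}{t{\left(11 - 5 \right)} - 240} = \frac{1}{1 - 240} = \frac{1}{-239} = - \frac{1}{239}$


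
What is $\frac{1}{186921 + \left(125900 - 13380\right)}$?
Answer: $\frac{1}{299441} \approx 3.3396 \cdot 10^{-6}$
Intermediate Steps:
$\frac{1}{186921 + \left(125900 - 13380\right)} = \frac{1}{186921 + 112520} = \frac{1}{299441}$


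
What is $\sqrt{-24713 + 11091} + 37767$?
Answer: $37767 + 7 i \sqrt{278} \approx 37767.0 + 116.71 i$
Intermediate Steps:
$\sqrt{-24713 + 11091} + 37767 = \sqrt{-13622} + 37767 = 7 i \sqrt{278} + 37767 = 37767 + 7 i \sqrt{278}$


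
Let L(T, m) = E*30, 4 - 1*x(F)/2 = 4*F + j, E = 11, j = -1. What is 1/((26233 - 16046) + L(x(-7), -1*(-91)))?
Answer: 1/10517 ≈ 9.5084e-5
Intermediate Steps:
x(F) = 10 - 8*F (x(F) = 8 - 2*(4*F - 1) = 8 - 2*(-1 + 4*F) = 8 + (2 - 8*F) = 10 - 8*F)
L(T, m) = 330 (L(T, m) = 11*30 = 330)
1/((26233 - 16046) + L(x(-7), -1*(-91))) = 1/((26233 - 16046) + 330) = 1/(10187 + 330) = 1/10517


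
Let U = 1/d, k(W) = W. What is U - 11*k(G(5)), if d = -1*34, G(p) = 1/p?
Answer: -379/170 ≈ -2.2294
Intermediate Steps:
d = -34
U = -1/34 (U = 1/(-34) = -1/34 ≈ -0.029412)
U - 11*k(G(5)) = -1/34 - 11/5 = -379/170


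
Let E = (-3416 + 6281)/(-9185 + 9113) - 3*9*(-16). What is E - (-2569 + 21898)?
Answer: -454483/24 ≈ -18937.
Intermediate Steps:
E = 9413/24 (E = 2865/(-72) - 27*(-16) = 2865*(-1/72) + 432 = -955/24 + 432 = 9413/24 ≈ 392.21)
E - (-2569 + 21898) = 9413/24 - (-2569 + 21898) = 9413/24 - 1*19329 = 9413/24 - 19329 = -454483/24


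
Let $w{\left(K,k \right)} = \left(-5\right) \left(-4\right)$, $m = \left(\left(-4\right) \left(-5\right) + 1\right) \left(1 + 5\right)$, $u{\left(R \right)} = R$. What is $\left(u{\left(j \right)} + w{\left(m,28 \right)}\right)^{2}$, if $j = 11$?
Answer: $961$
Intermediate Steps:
$m = 126$ ($m = \left(20 + 1\right) 6 = 21 \cdot 6 = 126$)
$w{\left(K,k \right)} = 20$
$\left(u{\left(j \right)} + w{\left(m,28 \right)}\right)^{2} = \left(11 + 20\right)^{2} = 31^{2} = 961$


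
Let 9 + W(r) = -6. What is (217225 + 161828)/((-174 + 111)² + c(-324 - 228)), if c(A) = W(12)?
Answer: 126351/1318 ≈ 95.866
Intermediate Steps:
W(r) = -15 (W(r) = -9 - 6 = -15)
c(A) = -15
(217225 + 161828)/((-174 + 111)² + c(-324 - 228)) = (217225 + 161828)/((-174 + 111)² - 15) = 379053/((-63)² - 15) = 379053/(3969 - 15) = 379053/3954 = 379053*(1/3954) = 126351/1318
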